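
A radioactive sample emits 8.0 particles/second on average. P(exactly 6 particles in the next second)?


Poisson(λ=8.0): P(X=6) = e^(-λ)×λ^k/k!
= e^(-8.0) × 8.0^6 / 6!
≈ 0.0003354626279 × 262144 / 720 ≈ 0.122138

P(X=6) ≈ 0.122138 ≈ 12.21%


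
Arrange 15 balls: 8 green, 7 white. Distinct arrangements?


15!/(8!×7!) = 6435

6435


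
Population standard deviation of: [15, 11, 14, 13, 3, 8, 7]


Mean = 71/7
  (15-71/7)²=1156/49
  (11-71/7)²=36/49
  (14-71/7)²=729/49
  (13-71/7)²=400/49
  (3-71/7)²=2500/49
  (8-71/7)²=225/49
  (7-71/7)²=484/49
Σ(x-μ)² = 790/7
σ² = (790/7)/7 = 790/49

σ = √(790/49) ≈ 4.0153


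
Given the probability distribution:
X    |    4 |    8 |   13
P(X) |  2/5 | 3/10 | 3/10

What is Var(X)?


E[X] = 79/10
E[X²] = 763/10
Var(X) = E[X²] - (E[X])² = 763/10 - 6241/100 = 1389/100

Var(X) = 1389/100 ≈ 13.8900


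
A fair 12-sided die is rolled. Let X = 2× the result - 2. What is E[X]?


E[die] = (1+12)/2 = 13/2
E[X] = 2×13/2 - 2 = 11

E[X] = 11


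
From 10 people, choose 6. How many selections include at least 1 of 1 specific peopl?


Complement: C(10,6) - C(9,6) = 210 - 84 = 126

126


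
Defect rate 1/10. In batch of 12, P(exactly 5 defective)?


Binomial: P(X=5) = C(12,5)×p^5×(1-p)^7
= 792 × 1/100000 × 4782969/10000000 = 473513931/125000000000

P(X=5) = 473513931/125000000000 ≈ 0.38%


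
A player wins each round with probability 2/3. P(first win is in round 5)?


Geometric: P(X=5) = (1-p)^(k-1)×p = (1/3)^4×2/3 = 2/243

P(X=5) = 2/243 ≈ 0.82%


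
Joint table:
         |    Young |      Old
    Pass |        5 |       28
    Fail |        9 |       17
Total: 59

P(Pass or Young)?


P(Pass∨Young) = P(Pass) + P(Young) - P(Pass∧Young)
= (33 + 14 - 5)/59 = 42/59

P = 42/59 ≈ 71.19%


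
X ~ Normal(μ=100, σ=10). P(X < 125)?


z = (125-100)/10 = 2.5
P(Z < 2.5) = 0.9938

P(X < 125) ≈ 0.9938


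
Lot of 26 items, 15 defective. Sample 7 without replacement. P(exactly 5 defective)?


Hypergeometric: C(15,5)×C(11,2)/C(26,7)
= 3003×55/657800 = 231/920

P(X=5) = 231/920 ≈ 25.11%


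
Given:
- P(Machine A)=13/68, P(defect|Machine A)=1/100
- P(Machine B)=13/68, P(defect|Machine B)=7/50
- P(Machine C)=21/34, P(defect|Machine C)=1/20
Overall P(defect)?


P(B) = Σ P(B|Aᵢ)×P(Aᵢ)
  1/100×13/68 = 13/6800
  7/50×13/68 = 91/3400
  1/20×21/34 = 21/680
Sum = 81/1360

P(defect) = 81/1360 ≈ 5.96%


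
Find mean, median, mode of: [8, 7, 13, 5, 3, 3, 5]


Sorted: [3, 3, 5, 5, 7, 8, 13]
Mean = 44/7
Median = 5
Freq: {8: 1, 7: 1, 13: 1, 5: 2, 3: 2}
Mode: [3, 5]

Mean=44/7, Median=5, Mode=[3, 5]


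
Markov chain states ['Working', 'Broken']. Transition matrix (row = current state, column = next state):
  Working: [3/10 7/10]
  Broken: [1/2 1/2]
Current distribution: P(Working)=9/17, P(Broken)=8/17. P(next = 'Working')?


P(next=Working) = Σᵢ P(now=i)×P(i→Working)
= 9/17×3/10 + 8/17×1/2
= 27/170 + 4/17 = 67/170

P = 67/170 ≈ 0.3941


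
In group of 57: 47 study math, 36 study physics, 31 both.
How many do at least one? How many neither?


|A∪B| = 47+36-31 = 52
Neither = 57-52 = 5

At least one: 52; Neither: 5


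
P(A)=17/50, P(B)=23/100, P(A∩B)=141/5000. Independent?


P(A)×P(B) = 391/5000
P(A∩B) = 141/5000
Not equal → NOT independent

No, not independent


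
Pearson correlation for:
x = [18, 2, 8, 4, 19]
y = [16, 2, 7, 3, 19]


n=5, Σx=51, Σy=47, Σxy=721, Σx²=769, Σy²=679
r = (5×721 - 51×47)/√((5×769 - 51²)(5×679 - 47²))
= 1208/√(1244×1186) = 1208/√1475384 ≈ 1208/1214.6539 ≈ 0.9945

r ≈ 0.9945


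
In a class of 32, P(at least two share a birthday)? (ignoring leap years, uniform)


P(all different) = Π(365-i)/365 for i=0..31
= 0.246652
P(match) = 1 - 0.246652 = 0.753348

P ≈ 0.7533 ≈ 75.33%


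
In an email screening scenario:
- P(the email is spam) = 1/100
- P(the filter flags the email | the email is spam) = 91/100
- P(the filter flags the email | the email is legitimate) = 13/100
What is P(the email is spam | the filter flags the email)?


Using Bayes' theorem:
P(A|B) = P(B|A)·P(A) / P(B)

P(the filter flags the email) = 91/100 × 1/100 + 13/100 × 99/100
= 91/10000 + 1287/10000 = 689/5000

P(the email is spam|the filter flags the email) = (91/10000) / (689/5000) = 7/106

P(the email is spam|the filter flags the email) = 7/106 ≈ 6.60%


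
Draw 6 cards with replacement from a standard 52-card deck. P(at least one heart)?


P(not a heart) = 39/52 = 3/4
P(none in 6 draws) = (3/4)^6 = 729/4096
P(≥1 heart) = 1 - 729/4096 = 3367/4096

P = 3367/4096 ≈ 82.20%


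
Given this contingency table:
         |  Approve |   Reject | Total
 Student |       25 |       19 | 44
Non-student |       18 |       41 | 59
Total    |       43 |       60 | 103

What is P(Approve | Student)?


P(Approve | Student) = 25/(25+19) = 25/44

P(Approve|Student) = 25/44 ≈ 56.82%


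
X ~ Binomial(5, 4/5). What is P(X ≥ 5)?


P(X ≥ 5) = Σ P(X=i) for i=5..5
P(X=5) = 1024/3125
Sum = 1024/3125

P(X ≥ 5) = 1024/3125 ≈ 32.77%


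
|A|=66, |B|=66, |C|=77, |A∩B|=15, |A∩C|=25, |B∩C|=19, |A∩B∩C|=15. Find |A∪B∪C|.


|A∪B∪C| = 66+66+77-15-25-19+15 = 165

|A∪B∪C| = 165


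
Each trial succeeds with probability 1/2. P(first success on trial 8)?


Geometric: P(X=8) = (1-p)^(k-1)×p = (1/2)^7×1/2 = 1/256

P(X=8) = 1/256 ≈ 0.39%


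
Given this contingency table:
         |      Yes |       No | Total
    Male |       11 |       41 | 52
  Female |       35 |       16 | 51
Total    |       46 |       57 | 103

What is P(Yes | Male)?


P(Yes | Male) = 11/(11+41) = 11/52

P(Yes|Male) = 11/52 ≈ 21.15%


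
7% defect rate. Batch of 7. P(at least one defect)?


P(all good) = (93/100)^7 = 60170087060757/100000000000000
P(≥1 defect) = 39829912939243/100000000000000

P = 39829912939243/100000000000000 ≈ 39.83%


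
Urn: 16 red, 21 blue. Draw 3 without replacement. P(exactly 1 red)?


Hypergeometric: C(16,1)×C(21,2)/C(37,3)
= 16×210/7770 = 16/37

P(X=1) = 16/37 ≈ 43.24%


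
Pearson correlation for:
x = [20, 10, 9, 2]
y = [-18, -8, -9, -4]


n=4, Σx=41, Σy=-39, Σxy=-529, Σx²=585, Σy²=485
r = (4×(-529) - 41×(-39))/√((4×585 - 41²)(4×485 - (-39)²))
= -517/√(659×419) = -517/√276121 ≈ -517/525.4722 ≈ -0.9839

r ≈ -0.9839


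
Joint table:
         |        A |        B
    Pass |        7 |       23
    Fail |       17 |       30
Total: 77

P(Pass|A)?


P(Pass|A) = 7/(7+17) = 7/24

P = 7/24 ≈ 29.17%


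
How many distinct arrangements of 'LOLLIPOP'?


Letters: 8, freq: {'L': 3, 'O': 2, 'I': 1, 'P': 2}
8!/(3!×2!×1!×2!) = 40320/24 = 1680

1680


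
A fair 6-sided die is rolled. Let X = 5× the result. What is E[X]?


E[die] = (1+6)/2 = 7/2
E[X] = 5 × 7/2 = 35/2

E[X] = 35/2


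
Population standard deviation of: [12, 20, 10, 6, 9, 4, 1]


Mean = 62/7
  (12-62/7)²=484/49
  (20-62/7)²=6084/49
  (10-62/7)²=64/49
  (6-62/7)²=400/49
  (9-62/7)²=1/49
  (4-62/7)²=1156/49
  (1-62/7)²=3025/49
Σ(x-μ)² = 1602/7
σ² = (1602/7)/7 = 1602/49

σ = √(1602/49) ≈ 5.7179


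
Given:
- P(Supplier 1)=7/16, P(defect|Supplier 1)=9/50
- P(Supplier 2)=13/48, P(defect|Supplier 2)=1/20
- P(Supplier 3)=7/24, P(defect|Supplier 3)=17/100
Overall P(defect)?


P(B) = Σ P(B|Aᵢ)×P(Aᵢ)
  9/50×7/16 = 63/800
  1/20×13/48 = 13/960
  17/100×7/24 = 119/2400
Sum = 227/1600

P(defect) = 227/1600 ≈ 14.19%


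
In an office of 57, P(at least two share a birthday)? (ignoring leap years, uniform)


P(all different) = Π(365-i)/365 for i=0..56
= 0.009878
P(match) = 1 - 0.009878 = 0.990122

P ≈ 0.9901 ≈ 99.01%


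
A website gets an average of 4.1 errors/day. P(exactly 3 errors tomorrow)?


Poisson(λ=4.1): P(X=3) = e^(-λ)×λ^k/k!
= e^(-4.1) × 4.1^3 / 3!
≈ 0.0165726754 × 68.921 / 6 ≈ 0.190368

P(X=3) ≈ 0.190368 ≈ 19.04%


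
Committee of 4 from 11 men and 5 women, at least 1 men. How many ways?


Count by #men:
  1M,3W: C(11,1)×C(5,3)=110
  2M,2W: C(11,2)×C(5,2)=550
  3M,1W: C(11,3)×C(5,1)=825
  4M,0W: C(11,4)×C(5,0)=330
Total = 1815

1815


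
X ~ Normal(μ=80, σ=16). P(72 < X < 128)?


z₁=(72-80)/16=-0.5, z₂=(128-80)/16=3.0
P = Φ(3.0) - Φ(-0.5) = 0.998650 - 0.308538 = 0.690112 ≈ 0.6901

P(72 < X < 128) ≈ 0.6901


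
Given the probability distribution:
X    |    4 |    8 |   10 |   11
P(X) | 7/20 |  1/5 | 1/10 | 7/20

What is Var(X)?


E[X] = 157/20
E[X²] = 283/4
Var(X) = E[X²] - (E[X])² = 283/4 - 24649/400 = 3651/400

Var(X) = 3651/400 ≈ 9.1275


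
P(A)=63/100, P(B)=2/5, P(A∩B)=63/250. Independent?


P(A)×P(B) = 63/250
P(A∩B) = 63/250
Equal ✓ → Independent

Yes, independent


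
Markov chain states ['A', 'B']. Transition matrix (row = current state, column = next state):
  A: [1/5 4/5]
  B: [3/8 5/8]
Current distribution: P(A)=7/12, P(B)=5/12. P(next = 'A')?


P(next=A) = Σᵢ P(now=i)×P(i→A)
= 7/12×1/5 + 5/12×3/8
= 7/60 + 5/32 = 131/480

P = 131/480 ≈ 0.2729


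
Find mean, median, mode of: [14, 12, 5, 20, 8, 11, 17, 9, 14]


Sorted: [5, 8, 9, 11, 12, 14, 14, 17, 20]
Mean = 110/9
Median = 12
Freq: {14: 2, 12: 1, 5: 1, 20: 1, 8: 1, 11: 1, 17: 1, 9: 1}
Mode: [14]

Mean=110/9, Median=12, Mode=14


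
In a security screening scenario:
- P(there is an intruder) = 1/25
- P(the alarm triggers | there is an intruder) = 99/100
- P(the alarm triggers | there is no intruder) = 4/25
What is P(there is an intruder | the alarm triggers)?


Using Bayes' theorem:
P(A|B) = P(B|A)·P(A) / P(B)

P(the alarm triggers) = 99/100 × 1/25 + 4/25 × 24/25
= 99/2500 + 96/625 = 483/2500

P(there is an intruder|the alarm triggers) = (99/2500) / (483/2500) = 33/161

P(there is an intruder|the alarm triggers) = 33/161 ≈ 20.50%


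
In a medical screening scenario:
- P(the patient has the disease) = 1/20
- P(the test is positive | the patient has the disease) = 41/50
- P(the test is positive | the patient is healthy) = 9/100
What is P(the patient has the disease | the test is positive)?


Using Bayes' theorem:
P(A|B) = P(B|A)·P(A) / P(B)

P(the test is positive) = 41/50 × 1/20 + 9/100 × 19/20
= 41/1000 + 171/2000 = 253/2000

P(the patient has the disease|the test is positive) = (41/1000) / (253/2000) = 82/253

P(the patient has the disease|the test is positive) = 82/253 ≈ 32.41%


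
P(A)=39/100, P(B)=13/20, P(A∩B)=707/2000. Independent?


P(A)×P(B) = 507/2000
P(A∩B) = 707/2000
Not equal → NOT independent

No, not independent


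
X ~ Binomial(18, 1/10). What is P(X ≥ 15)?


P(X ≥ 15) = Σ P(X=i) for i=15..18
P(X=15) = 37179/62500000000000000
P(X=16) = 12393/1000000000000000000
P(X=17) = 81/500000000000000000
P(X=18) = 1/1000000000000000000
Sum = 30371/50000000000000000

P(X ≥ 15) = 30371/50000000000000000 ≈ 0.00%


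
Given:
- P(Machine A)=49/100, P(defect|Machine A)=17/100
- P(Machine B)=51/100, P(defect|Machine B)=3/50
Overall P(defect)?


P(B) = Σ P(B|Aᵢ)×P(Aᵢ)
  17/100×49/100 = 833/10000
  3/50×51/100 = 153/5000
Sum = 1139/10000

P(defect) = 1139/10000 ≈ 11.39%


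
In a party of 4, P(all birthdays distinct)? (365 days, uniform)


P(all different) = Π(365-i)/365 for i=0..3
= (365/365)×(364/365)×...×(362/365)
= 0.983644

P ≈ 0.9836 ≈ 98.36%


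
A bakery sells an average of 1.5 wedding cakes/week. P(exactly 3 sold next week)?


Poisson(λ=1.5): P(X=3) = e^(-λ)×λ^k/k!
= e^(-1.5) × 1.5^3 / 3!
≈ 0.2231301601 × 3.375 / 6 ≈ 0.125511

P(X=3) ≈ 0.125511 ≈ 12.55%


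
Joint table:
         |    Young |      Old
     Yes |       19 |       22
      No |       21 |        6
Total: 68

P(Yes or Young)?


P(Yes∨Young) = P(Yes) + P(Young) - P(Yes∧Young)
= (41 + 40 - 19)/68 = 62/68 = 31/34

P = 31/34 ≈ 91.18%


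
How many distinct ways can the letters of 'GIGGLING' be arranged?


Letters: 8, freq: {'G': 4, 'I': 2, 'L': 1, 'N': 1}
8!/(4!×2!×1!×1!) = 40320/48 = 840

840


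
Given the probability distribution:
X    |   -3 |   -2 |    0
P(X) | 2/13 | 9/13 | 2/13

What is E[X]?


E[X] = Σ x·P(X=x)
= (-3)×(2/13) + (-2)×(9/13) + (0)×(2/13)
= -24/13

E[X] = -24/13


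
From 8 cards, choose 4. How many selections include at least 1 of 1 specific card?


Complement: C(8,4) - C(7,4) = 70 - 35 = 35

35


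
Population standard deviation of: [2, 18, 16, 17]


Mean = 53/4
  (2-53/4)²=2025/16
  (18-53/4)²=361/16
  (16-53/4)²=121/16
  (17-53/4)²=225/16
Σ(x-μ)² = 683/4
σ² = (683/4)/4 = 683/16

σ = √(683/16) ≈ 6.5336


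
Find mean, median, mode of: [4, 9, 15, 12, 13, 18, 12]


Sorted: [4, 9, 12, 12, 13, 15, 18]
Mean = 83/7
Median = 12
Freq: {4: 1, 9: 1, 15: 1, 12: 2, 13: 1, 18: 1}
Mode: [12]

Mean=83/7, Median=12, Mode=12


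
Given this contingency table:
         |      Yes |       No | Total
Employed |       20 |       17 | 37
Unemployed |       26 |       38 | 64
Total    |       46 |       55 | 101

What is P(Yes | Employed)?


P(Yes | Employed) = 20/(20+17) = 20/37

P(Yes|Employed) = 20/37 ≈ 54.05%


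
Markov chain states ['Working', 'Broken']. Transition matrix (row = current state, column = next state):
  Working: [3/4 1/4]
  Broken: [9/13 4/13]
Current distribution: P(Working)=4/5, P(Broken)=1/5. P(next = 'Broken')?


P(next=Broken) = Σᵢ P(now=i)×P(i→Broken)
= 4/5×1/4 + 1/5×4/13
= 1/5 + 4/65 = 17/65

P = 17/65 ≈ 0.2615


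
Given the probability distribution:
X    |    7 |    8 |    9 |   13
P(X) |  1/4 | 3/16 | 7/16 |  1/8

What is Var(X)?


E[X] = 141/16
E[X²] = 1293/16
Var(X) = E[X²] - (E[X])² = 1293/16 - 19881/256 = 807/256

Var(X) = 807/256 ≈ 3.1523


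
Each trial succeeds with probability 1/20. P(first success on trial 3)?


Geometric: P(X=3) = (1-p)^(k-1)×p = (19/20)^2×1/20 = 361/8000

P(X=3) = 361/8000 ≈ 4.51%


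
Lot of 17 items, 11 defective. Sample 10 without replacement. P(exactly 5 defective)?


Hypergeometric: C(11,5)×C(6,5)/C(17,10)
= 462×6/19448 = 63/442

P(X=5) = 63/442 ≈ 14.25%


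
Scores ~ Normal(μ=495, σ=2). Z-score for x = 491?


z = (x - μ)/σ = (491 - 495)/2 = -2.0

z = -2.0


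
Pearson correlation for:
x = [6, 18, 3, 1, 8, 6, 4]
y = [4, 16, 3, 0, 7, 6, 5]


n=7, Σx=46, Σy=41, Σxy=433, Σx²=486, Σy²=391
r = (7×433 - 46×41)/√((7×486 - 46²)(7×391 - 41²))
= 1145/√(1286×1056) = 1145/√1358016 ≈ 1145/1165.3394 ≈ 0.9825

r ≈ 0.9825


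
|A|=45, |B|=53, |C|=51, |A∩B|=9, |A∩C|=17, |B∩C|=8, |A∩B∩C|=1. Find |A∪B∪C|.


|A∪B∪C| = 45+53+51-9-17-8+1 = 116

|A∪B∪C| = 116


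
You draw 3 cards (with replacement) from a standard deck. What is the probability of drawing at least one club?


P(not a club) = 39/52 = 3/4
P(none in 3 draws) = (3/4)^3 = 27/64
P(≥1 club) = 1 - 27/64 = 37/64

P = 37/64 ≈ 57.81%


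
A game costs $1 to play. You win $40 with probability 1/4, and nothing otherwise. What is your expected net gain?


E[gain] = (40-1)×1/4 + (-1)×3/4
= 39/4 - 3/4 = 9

Expected net gain = $9 ≈ $9.00


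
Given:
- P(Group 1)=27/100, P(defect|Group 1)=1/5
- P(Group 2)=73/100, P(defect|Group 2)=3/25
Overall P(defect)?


P(B) = Σ P(B|Aᵢ)×P(Aᵢ)
  1/5×27/100 = 27/500
  3/25×73/100 = 219/2500
Sum = 177/1250

P(defect) = 177/1250 ≈ 14.16%


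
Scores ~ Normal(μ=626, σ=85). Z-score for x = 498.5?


z = (x - μ)/σ = (498.5 - 626)/85 = -1.5

z = -1.5


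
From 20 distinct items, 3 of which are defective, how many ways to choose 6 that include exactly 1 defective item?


Choose 1 of the 3 defective items and 5 of the other 17 items:
C(3,1)×C(17,5) = 3×6188 = 18564

18564


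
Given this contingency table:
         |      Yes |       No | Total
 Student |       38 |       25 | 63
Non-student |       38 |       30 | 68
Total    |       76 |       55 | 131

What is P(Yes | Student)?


P(Yes | Student) = 38/(38+25) = 38/63

P(Yes|Student) = 38/63 ≈ 60.32%


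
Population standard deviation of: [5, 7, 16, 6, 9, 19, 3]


Mean = 65/7
  (5-65/7)²=900/49
  (7-65/7)²=256/49
  (16-65/7)²=2209/49
  (6-65/7)²=529/49
  (9-65/7)²=4/49
  (19-65/7)²=4624/49
  (3-65/7)²=1936/49
Σ(x-μ)² = 1494/7
σ² = (1494/7)/7 = 1494/49

σ = √(1494/49) ≈ 5.5218


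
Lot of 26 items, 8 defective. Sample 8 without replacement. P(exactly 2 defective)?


Hypergeometric: C(8,2)×C(18,6)/C(26,8)
= 28×18564/1562275 = 39984/120175

P(X=2) = 39984/120175 ≈ 33.27%


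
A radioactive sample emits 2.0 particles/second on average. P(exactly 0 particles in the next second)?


Poisson(λ=2.0): P(X=0) = e^(-λ)×λ^k/k!
= e^(-2.0) × 2.0^0 / 0!
≈ 0.1353352832 × 1 / 1 ≈ 0.135335

P(X=0) ≈ 0.135335 ≈ 13.53%


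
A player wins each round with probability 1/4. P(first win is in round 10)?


Geometric: P(X=10) = (1-p)^(k-1)×p = (3/4)^9×1/4 = 19683/1048576

P(X=10) = 19683/1048576 ≈ 1.88%


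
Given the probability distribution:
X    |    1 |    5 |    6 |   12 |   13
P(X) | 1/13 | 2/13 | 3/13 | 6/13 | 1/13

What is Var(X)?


E[X] = 114/13
E[X²] = 1192/13
Var(X) = E[X²] - (E[X])² = 1192/13 - 12996/169 = 2500/169

Var(X) = 2500/169 ≈ 14.7929


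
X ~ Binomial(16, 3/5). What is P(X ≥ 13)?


P(X ≥ 13) = Σ P(X=i) for i=13..16
P(X=13) = 1428513408/30517578125
P(X=14) = 459165024/30517578125
P(X=15) = 459165024/152587890625
P(X=16) = 43046721/152587890625
Sum = 1988120781/30517578125

P(X ≥ 13) = 1988120781/30517578125 ≈ 6.51%


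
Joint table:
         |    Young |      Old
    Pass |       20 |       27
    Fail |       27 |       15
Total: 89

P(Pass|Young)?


P(Pass|Young) = 20/(20+27) = 20/47

P = 20/47 ≈ 42.55%


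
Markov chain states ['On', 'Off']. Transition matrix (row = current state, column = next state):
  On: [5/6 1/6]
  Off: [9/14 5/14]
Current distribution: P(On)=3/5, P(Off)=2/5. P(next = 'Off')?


P(next=Off) = Σᵢ P(now=i)×P(i→Off)
= 3/5×1/6 + 2/5×5/14
= 1/10 + 1/7 = 17/70

P = 17/70 ≈ 0.2429


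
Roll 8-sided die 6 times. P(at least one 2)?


P(no 2)^6 = (7/8)^6 = 117649/262144
P(≥1) = 1 - 117649/262144 = 144495/262144

P = 144495/262144 ≈ 55.12%


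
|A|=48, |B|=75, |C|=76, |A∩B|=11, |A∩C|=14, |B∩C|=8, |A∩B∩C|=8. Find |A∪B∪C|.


|A∪B∪C| = 48+75+76-11-14-8+8 = 174

|A∪B∪C| = 174


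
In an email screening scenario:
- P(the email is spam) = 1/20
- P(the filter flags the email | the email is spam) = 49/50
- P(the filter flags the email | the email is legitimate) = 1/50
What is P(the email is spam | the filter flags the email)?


Using Bayes' theorem:
P(A|B) = P(B|A)·P(A) / P(B)

P(the filter flags the email) = 49/50 × 1/20 + 1/50 × 19/20
= 49/1000 + 19/1000 = 17/250

P(the email is spam|the filter flags the email) = (49/1000) / (17/250) = 49/68

P(the email is spam|the filter flags the email) = 49/68 ≈ 72.06%


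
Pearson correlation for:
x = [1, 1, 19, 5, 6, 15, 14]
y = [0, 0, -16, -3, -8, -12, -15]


n=7, Σx=61, Σy=-54, Σxy=-757, Σx²=845, Σy²=698
r = (7×(-757) - 61×(-54))/√((7×845 - 61²)(7×698 - (-54)²))
= -2005/√(2194×1970) = -2005/√4322180 ≈ -2005/2078.9853 ≈ -0.9644

r ≈ -0.9644


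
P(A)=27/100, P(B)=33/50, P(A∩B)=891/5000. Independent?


P(A)×P(B) = 891/5000
P(A∩B) = 891/5000
Equal ✓ → Independent

Yes, independent


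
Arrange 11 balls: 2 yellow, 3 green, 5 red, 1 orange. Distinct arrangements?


11!/(2!×3!×5!×1!) = 27720

27720


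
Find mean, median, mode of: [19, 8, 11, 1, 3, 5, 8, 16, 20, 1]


Sorted: [1, 1, 3, 5, 8, 8, 11, 16, 19, 20]
Mean = 92/10 = 46/5
Median = 8
Freq: {19: 1, 8: 2, 11: 1, 1: 2, 3: 1, 5: 1, 16: 1, 20: 1}
Mode: [1, 8]

Mean=46/5, Median=8, Mode=[1, 8]


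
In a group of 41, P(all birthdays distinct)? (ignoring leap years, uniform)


P(all different) = Π(365-i)/365 for i=0..40
= (365/365)×(364/365)×...×(325/365)
= 0.096848

P ≈ 0.0968 ≈ 9.68%


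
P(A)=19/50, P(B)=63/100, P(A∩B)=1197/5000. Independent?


P(A)×P(B) = 1197/5000
P(A∩B) = 1197/5000
Equal ✓ → Independent

Yes, independent


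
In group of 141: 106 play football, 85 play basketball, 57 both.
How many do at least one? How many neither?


|A∪B| = 106+85-57 = 134
Neither = 141-134 = 7

At least one: 134; Neither: 7


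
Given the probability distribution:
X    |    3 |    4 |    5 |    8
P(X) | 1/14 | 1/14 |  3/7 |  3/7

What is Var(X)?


E[X] = 85/14
E[X²] = 559/14
Var(X) = E[X²] - (E[X])² = 559/14 - 7225/196 = 601/196

Var(X) = 601/196 ≈ 3.0663


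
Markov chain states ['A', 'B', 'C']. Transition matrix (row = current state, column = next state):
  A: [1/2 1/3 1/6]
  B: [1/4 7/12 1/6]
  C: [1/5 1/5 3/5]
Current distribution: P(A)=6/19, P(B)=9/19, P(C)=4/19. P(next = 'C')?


P(next=C) = Σᵢ P(now=i)×P(i→C)
= 6/19×1/6 + 9/19×1/6 + 4/19×3/5
= 1/19 + 3/38 + 12/95 = 49/190

P = 49/190 ≈ 0.2579


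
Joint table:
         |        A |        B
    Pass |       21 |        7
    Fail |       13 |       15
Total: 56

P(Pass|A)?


P(Pass|A) = 21/(21+13) = 21/34

P = 21/34 ≈ 61.76%


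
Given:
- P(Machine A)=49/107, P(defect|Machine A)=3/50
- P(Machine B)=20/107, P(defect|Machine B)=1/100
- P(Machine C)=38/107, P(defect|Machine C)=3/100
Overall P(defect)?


P(B) = Σ P(B|Aᵢ)×P(Aᵢ)
  3/50×49/107 = 147/5350
  1/100×20/107 = 1/535
  3/100×38/107 = 57/5350
Sum = 1/25

P(defect) = 1/25 ≈ 4.00%


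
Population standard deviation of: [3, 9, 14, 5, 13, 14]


Mean = 58/6 = 29/3
  (3-29/3)²=400/9
  (9-29/3)²=4/9
  (14-29/3)²=169/9
  (5-29/3)²=196/9
  (13-29/3)²=100/9
  (14-29/3)²=169/9
Σ(x-μ)² = 346/3
σ² = (346/3)/6 = 173/9

σ = √(173/9) ≈ 4.3843


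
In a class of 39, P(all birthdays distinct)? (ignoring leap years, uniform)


P(all different) = Π(365-i)/365 for i=0..38
= (365/365)×(364/365)×...×(327/365)
= 0.121780

P ≈ 0.1218 ≈ 12.18%


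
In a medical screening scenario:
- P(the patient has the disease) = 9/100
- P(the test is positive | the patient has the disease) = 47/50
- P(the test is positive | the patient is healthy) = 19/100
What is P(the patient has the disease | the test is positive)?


Using Bayes' theorem:
P(A|B) = P(B|A)·P(A) / P(B)

P(the test is positive) = 47/50 × 9/100 + 19/100 × 91/100
= 423/5000 + 1729/10000 = 103/400

P(the patient has the disease|the test is positive) = (423/5000) / (103/400) = 846/2575

P(the patient has the disease|the test is positive) = 846/2575 ≈ 32.85%


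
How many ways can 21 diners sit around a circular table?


Circular arrangements of 21 distinct objects: fix one position to break rotational symmetry.
(n-1)! = 20! = 2432902008176640000

2432902008176640000


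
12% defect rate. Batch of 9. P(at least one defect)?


P(all good) = (22/25)^9 = 1207269217792/3814697265625
P(≥1 defect) = 2607428047833/3814697265625

P = 2607428047833/3814697265625 ≈ 68.35%


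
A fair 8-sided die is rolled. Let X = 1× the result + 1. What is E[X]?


E[die] = (1+8)/2 = 9/2
E[X] = 1×9/2 + 1 = 11/2

E[X] = 11/2


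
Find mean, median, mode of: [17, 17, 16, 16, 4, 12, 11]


Sorted: [4, 11, 12, 16, 16, 17, 17]
Mean = 93/7
Median = 16
Freq: {17: 2, 16: 2, 4: 1, 12: 1, 11: 1}
Mode: [16, 17]

Mean=93/7, Median=16, Mode=[16, 17]


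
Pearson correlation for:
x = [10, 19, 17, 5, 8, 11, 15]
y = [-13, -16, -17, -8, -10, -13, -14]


n=7, Σx=85, Σy=-91, Σxy=-1196, Σx²=1185, Σy²=1243
r = (7×(-1196) - 85×(-91))/√((7×1185 - 85²)(7×1243 - (-91)²))
= -637/√(1070×420) = -637/√449400 ≈ -637/670.3730 ≈ -0.9502

r ≈ -0.9502


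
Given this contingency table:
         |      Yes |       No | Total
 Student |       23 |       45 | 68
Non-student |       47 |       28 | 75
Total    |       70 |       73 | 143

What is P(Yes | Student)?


P(Yes | Student) = 23/(23+45) = 23/68

P(Yes|Student) = 23/68 ≈ 33.82%


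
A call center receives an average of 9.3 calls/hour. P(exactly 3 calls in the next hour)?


Poisson(λ=9.3): P(X=3) = e^(-λ)×λ^k/k!
= e^(-9.3) × 9.3^3 / 3!
≈ 9.142423148e-05 × 804.357 / 6 ≈ 0.012256

P(X=3) ≈ 0.012256 ≈ 1.23%


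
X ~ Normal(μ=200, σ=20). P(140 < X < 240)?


z₁=(140-200)/20=-3.0, z₂=(240-200)/20=2.0
P = Φ(2.0) - Φ(-3.0) = 0.977250 - 0.001350 = 0.975900 ≈ 0.9759

P(140 < X < 240) ≈ 0.9759


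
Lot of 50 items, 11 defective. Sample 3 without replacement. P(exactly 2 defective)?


Hypergeometric: C(11,2)×C(39,1)/C(50,3)
= 55×39/19600 = 429/3920

P(X=2) = 429/3920 ≈ 10.94%


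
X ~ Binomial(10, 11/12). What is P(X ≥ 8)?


P(X ≥ 8) = Σ P(X=i) for i=8..10
P(X=8) = 1071794405/6879707136
P(X=9) = 11789738455/30958682112
P(X=10) = 25937424601/61917364224
Sum = 4930254263/5159780352

P(X ≥ 8) = 4930254263/5159780352 ≈ 95.55%


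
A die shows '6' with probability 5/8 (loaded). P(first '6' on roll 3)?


Geometric: P(X=3) = (1-p)^(k-1)×p = (3/8)^2×5/8 = 45/512

P(X=3) = 45/512 ≈ 8.79%


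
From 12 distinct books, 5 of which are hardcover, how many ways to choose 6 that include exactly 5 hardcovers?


Choose 5 of the 5 hardcovers and 1 of the other 7 books:
C(5,5)×C(7,1) = 1×7 = 7

7


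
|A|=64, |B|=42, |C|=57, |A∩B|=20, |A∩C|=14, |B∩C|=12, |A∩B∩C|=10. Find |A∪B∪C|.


|A∪B∪C| = 64+42+57-20-14-12+10 = 127

|A∪B∪C| = 127


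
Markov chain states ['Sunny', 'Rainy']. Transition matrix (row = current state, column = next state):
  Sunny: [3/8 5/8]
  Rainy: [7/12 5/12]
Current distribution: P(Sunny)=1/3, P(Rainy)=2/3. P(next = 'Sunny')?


P(next=Sunny) = Σᵢ P(now=i)×P(i→Sunny)
= 1/3×3/8 + 2/3×7/12
= 1/8 + 7/18 = 37/72

P = 37/72 ≈ 0.5139


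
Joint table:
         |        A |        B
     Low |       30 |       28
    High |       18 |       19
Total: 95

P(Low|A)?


P(Low|A) = 30/(30+18) = 30/48 = 5/8

P = 5/8 ≈ 62.50%


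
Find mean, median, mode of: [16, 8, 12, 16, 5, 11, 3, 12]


Sorted: [3, 5, 8, 11, 12, 12, 16, 16]
Mean = 83/8
Median = 23/2
Freq: {16: 2, 8: 1, 12: 2, 5: 1, 11: 1, 3: 1}
Mode: [12, 16]

Mean=83/8, Median=23/2, Mode=[12, 16]


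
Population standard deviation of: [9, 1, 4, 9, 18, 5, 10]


Mean = 56/7 = 8
  (9-8)²=1
  (1-8)²=49
  (4-8)²=16
  (9-8)²=1
  (18-8)²=100
  (5-8)²=9
  (10-8)²=4
Σ(x-μ)² = 180
σ² = 180/7

σ = √(180/7) ≈ 5.0709


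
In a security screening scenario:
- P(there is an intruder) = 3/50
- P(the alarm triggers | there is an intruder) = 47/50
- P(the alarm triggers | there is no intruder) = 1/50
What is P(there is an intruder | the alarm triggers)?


Using Bayes' theorem:
P(A|B) = P(B|A)·P(A) / P(B)

P(the alarm triggers) = 47/50 × 3/50 + 1/50 × 47/50
= 141/2500 + 47/2500 = 47/625

P(there is an intruder|the alarm triggers) = (141/2500) / (47/625) = 3/4

P(there is an intruder|the alarm triggers) = 3/4 ≈ 75.00%


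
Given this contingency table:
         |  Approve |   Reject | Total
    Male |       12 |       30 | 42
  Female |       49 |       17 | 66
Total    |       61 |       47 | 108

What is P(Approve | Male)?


P(Approve | Male) = 12/(12+30) = 12/42 = 2/7

P(Approve|Male) = 2/7 ≈ 28.57%


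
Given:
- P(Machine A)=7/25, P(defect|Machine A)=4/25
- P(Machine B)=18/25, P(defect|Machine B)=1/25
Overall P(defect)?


P(B) = Σ P(B|Aᵢ)×P(Aᵢ)
  4/25×7/25 = 28/625
  1/25×18/25 = 18/625
Sum = 46/625

P(defect) = 46/625 ≈ 7.36%


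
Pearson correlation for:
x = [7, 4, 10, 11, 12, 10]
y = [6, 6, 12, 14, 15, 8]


n=6, Σx=54, Σy=61, Σxy=600, Σx²=530, Σy²=701
r = (6×600 - 54×61)/√((6×530 - 54²)(6×701 - 61²))
= 306/√(264×485) = 306/√128040 ≈ 306/357.8268 ≈ 0.8552

r ≈ 0.8552


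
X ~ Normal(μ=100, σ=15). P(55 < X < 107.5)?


z₁=(55-100)/15=-3.0, z₂=(107.5-100)/15=0.5
P = Φ(0.5) - Φ(-3.0) = 0.691462 - 0.001350 = 0.690112 ≈ 0.6901

P(55 < X < 107.5) ≈ 0.6901


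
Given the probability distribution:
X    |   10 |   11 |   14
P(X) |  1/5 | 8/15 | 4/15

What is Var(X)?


E[X] = 58/5
E[X²] = 684/5
Var(X) = E[X²] - (E[X])² = 684/5 - 3364/25 = 56/25

Var(X) = 56/25 ≈ 2.2400


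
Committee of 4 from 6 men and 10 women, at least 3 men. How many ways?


Count by #men:
  3M,1W: C(6,3)×C(10,1)=200
  4M,0W: C(6,4)×C(10,0)=15
Total = 215

215


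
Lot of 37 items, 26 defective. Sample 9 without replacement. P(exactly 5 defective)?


Hypergeometric: C(26,5)×C(11,4)/C(37,9)
= 65780×330/124403620 = 98670/565471

P(X=5) = 98670/565471 ≈ 17.45%


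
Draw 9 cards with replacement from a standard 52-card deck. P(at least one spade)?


P(not a spade) = 39/52 = 3/4
P(none in 9 draws) = (3/4)^9 = 19683/262144
P(≥1 spade) = 1 - 19683/262144 = 242461/262144

P = 242461/262144 ≈ 92.49%


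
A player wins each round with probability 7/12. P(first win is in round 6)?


Geometric: P(X=6) = (1-p)^(k-1)×p = (5/12)^5×7/12 = 21875/2985984

P(X=6) = 21875/2985984 ≈ 0.73%


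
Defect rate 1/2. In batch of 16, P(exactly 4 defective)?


Binomial: P(X=4) = C(16,4)×p^4×(1-p)^12
= 1820 × 1/16 × 1/4096 = 455/16384

P(X=4) = 455/16384 ≈ 2.78%


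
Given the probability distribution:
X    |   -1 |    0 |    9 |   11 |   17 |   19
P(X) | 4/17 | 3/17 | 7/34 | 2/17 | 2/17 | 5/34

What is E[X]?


E[X] = Σ x·P(X=x)
= (-1)×(4/17) + (0)×(3/17) + (9)×(7/34) + (11)×(2/17) + (17)×(2/17) + (19)×(5/34)
= 131/17

E[X] = 131/17


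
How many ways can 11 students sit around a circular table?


Circular arrangements of 11 distinct objects: fix one position to break rotational symmetry.
(n-1)! = 10! = 3628800

3628800


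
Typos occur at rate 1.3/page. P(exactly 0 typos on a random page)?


Poisson(λ=1.3): P(X=0) = e^(-λ)×λ^k/k!
= e^(-1.3) × 1.3^0 / 0!
≈ 0.272531793 × 1 / 1 ≈ 0.272532

P(X=0) ≈ 0.272532 ≈ 27.25%


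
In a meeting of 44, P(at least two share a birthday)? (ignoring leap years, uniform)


P(all different) = Π(365-i)/365 for i=0..43
= 0.067115
P(match) = 1 - 0.067115 = 0.932885

P ≈ 0.9329 ≈ 93.29%


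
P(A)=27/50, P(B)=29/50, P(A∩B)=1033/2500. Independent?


P(A)×P(B) = 783/2500
P(A∩B) = 1033/2500
Not equal → NOT independent

No, not independent


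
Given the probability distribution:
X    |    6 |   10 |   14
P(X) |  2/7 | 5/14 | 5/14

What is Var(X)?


E[X] = 72/7
E[X²] = 116
Var(X) = E[X²] - (E[X])² = 116 - 5184/49 = 500/49

Var(X) = 500/49 ≈ 10.2041


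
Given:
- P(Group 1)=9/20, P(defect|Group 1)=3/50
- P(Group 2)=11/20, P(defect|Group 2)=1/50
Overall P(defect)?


P(B) = Σ P(B|Aᵢ)×P(Aᵢ)
  3/50×9/20 = 27/1000
  1/50×11/20 = 11/1000
Sum = 19/500

P(defect) = 19/500 ≈ 3.80%


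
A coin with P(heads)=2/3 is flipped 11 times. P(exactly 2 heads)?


Binomial: P(X=2) = C(11,2)×p^2×(1-p)^9
= 55 × 4/9 × 1/19683 = 220/177147

P(X=2) = 220/177147 ≈ 0.12%


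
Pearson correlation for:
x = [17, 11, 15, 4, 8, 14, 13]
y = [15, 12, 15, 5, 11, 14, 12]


n=7, Σx=82, Σy=84, Σxy=1072, Σx²=1080, Σy²=1080
r = (7×1072 - 82×84)/√((7×1080 - 82²)(7×1080 - 84²))
= 616/√(836×504) = 616/√421344 ≈ 616/649.1102 ≈ 0.9490

r ≈ 0.9490


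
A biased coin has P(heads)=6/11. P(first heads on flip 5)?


Geometric: P(X=5) = (1-p)^(k-1)×p = (5/11)^4×6/11 = 3750/161051

P(X=5) = 3750/161051 ≈ 2.33%


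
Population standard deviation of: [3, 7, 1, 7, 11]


Mean = 29/5
  (3-29/5)²=196/25
  (7-29/5)²=36/25
  (1-29/5)²=576/25
  (7-29/5)²=36/25
  (11-29/5)²=676/25
Σ(x-μ)² = 304/5
σ² = (304/5)/5 = 304/25

σ = √(304/25) ≈ 3.4871


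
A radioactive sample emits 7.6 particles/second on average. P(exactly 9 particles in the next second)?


Poisson(λ=7.6): P(X=9) = e^(-λ)×λ^k/k!
= e^(-7.6) × 7.6^9 / 9!
≈ 0.0005004514334 × 84590643.8466 / 362880 ≈ 0.116660

P(X=9) ≈ 0.116660 ≈ 11.67%


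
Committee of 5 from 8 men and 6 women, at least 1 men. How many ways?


Count by #men:
  1M,4W: C(8,1)×C(6,4)=120
  2M,3W: C(8,2)×C(6,3)=560
  3M,2W: C(8,3)×C(6,2)=840
  4M,1W: C(8,4)×C(6,1)=420
  5M,0W: C(8,5)×C(6,0)=56
Total = 1996

1996


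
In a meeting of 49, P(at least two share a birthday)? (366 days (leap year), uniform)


P(all different) = Π(366-i)/366 for i=0..48
= 0.034553
P(match) = 1 - 0.034553 = 0.965447

P ≈ 0.9654 ≈ 96.54%


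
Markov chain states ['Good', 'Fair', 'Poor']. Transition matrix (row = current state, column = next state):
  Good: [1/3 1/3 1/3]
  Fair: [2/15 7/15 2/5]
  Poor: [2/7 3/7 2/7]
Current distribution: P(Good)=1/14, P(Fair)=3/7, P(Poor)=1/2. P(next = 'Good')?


P(next=Good) = Σᵢ P(now=i)×P(i→Good)
= 1/14×1/3 + 3/7×2/15 + 1/2×2/7
= 1/42 + 2/35 + 1/7 = 47/210

P = 47/210 ≈ 0.2238


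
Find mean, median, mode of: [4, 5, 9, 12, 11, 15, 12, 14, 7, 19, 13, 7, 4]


Sorted: [4, 4, 5, 7, 7, 9, 11, 12, 12, 13, 14, 15, 19]
Mean = 132/13
Median = 11
Freq: {4: 2, 5: 1, 9: 1, 12: 2, 11: 1, 15: 1, 14: 1, 7: 2, 19: 1, 13: 1}
Mode: [4, 7, 12]

Mean=132/13, Median=11, Mode=[4, 7, 12]


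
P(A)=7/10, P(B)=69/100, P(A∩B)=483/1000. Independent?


P(A)×P(B) = 483/1000
P(A∩B) = 483/1000
Equal ✓ → Independent

Yes, independent


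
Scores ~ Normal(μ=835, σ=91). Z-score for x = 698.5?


z = (x - μ)/σ = (698.5 - 835)/91 = -1.5

z = -1.5


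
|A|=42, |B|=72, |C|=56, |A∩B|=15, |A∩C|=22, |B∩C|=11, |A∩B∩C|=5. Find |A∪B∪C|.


|A∪B∪C| = 42+72+56-15-22-11+5 = 127

|A∪B∪C| = 127


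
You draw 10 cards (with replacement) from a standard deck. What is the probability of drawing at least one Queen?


P(not a Queen) = 48/52 = 12/13
P(none in 10 draws) = (12/13)^10 = 61917364224/137858491849
P(≥1 Queen) = 1 - 61917364224/137858491849 = 75941127625/137858491849

P = 75941127625/137858491849 ≈ 55.09%


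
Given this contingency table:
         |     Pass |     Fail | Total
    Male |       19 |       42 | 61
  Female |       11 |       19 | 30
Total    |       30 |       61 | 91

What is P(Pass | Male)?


P(Pass | Male) = 19/(19+42) = 19/61

P(Pass|Male) = 19/61 ≈ 31.15%


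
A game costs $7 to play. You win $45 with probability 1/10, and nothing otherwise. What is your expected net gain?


E[gain] = (45-7)×1/10 + (-7)×9/10
= 19/5 - 63/10 = -5/2

Expected net gain = $-5/2 ≈ $-2.50


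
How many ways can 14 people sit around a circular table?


Circular arrangements of 14 distinct objects: fix one position to break rotational symmetry.
(n-1)! = 13! = 6227020800

6227020800


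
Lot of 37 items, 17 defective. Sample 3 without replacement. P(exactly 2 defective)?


Hypergeometric: C(17,2)×C(20,1)/C(37,3)
= 136×20/7770 = 272/777

P(X=2) = 272/777 ≈ 35.01%


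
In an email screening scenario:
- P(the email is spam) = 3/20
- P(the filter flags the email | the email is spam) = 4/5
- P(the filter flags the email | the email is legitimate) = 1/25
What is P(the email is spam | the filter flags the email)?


Using Bayes' theorem:
P(A|B) = P(B|A)·P(A) / P(B)

P(the filter flags the email) = 4/5 × 3/20 + 1/25 × 17/20
= 3/25 + 17/500 = 77/500

P(the email is spam|the filter flags the email) = (3/25) / (77/500) = 60/77

P(the email is spam|the filter flags the email) = 60/77 ≈ 77.92%


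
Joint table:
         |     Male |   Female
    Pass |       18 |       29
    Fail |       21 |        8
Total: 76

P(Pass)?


P(Pass) = (18+29)/76 = 47/76

P(Pass) = 47/76 ≈ 61.84%


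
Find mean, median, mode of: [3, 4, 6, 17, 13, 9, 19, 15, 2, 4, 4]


Sorted: [2, 3, 4, 4, 4, 6, 9, 13, 15, 17, 19]
Mean = 96/11
Median = 6
Freq: {3: 1, 4: 3, 6: 1, 17: 1, 13: 1, 9: 1, 19: 1, 15: 1, 2: 1}
Mode: [4]

Mean=96/11, Median=6, Mode=4


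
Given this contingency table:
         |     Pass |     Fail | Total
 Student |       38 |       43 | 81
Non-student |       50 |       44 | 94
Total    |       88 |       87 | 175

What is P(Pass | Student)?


P(Pass | Student) = 38/(38+43) = 38/81

P(Pass|Student) = 38/81 ≈ 46.91%


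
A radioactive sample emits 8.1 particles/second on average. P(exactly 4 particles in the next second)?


Poisson(λ=8.1): P(X=4) = e^(-λ)×λ^k/k!
= e^(-8.1) × 8.1^4 / 4!
≈ 0.0003035391381 × 4304.6721 / 24 ≈ 0.054443

P(X=4) ≈ 0.054443 ≈ 5.44%


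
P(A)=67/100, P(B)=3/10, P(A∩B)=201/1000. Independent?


P(A)×P(B) = 201/1000
P(A∩B) = 201/1000
Equal ✓ → Independent

Yes, independent


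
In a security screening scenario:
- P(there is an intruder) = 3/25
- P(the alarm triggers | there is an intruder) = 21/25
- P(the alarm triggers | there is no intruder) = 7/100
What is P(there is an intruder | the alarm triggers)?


Using Bayes' theorem:
P(A|B) = P(B|A)·P(A) / P(B)

P(the alarm triggers) = 21/25 × 3/25 + 7/100 × 22/25
= 63/625 + 77/1250 = 203/1250

P(there is an intruder|the alarm triggers) = (63/625) / (203/1250) = 18/29

P(there is an intruder|the alarm triggers) = 18/29 ≈ 62.07%


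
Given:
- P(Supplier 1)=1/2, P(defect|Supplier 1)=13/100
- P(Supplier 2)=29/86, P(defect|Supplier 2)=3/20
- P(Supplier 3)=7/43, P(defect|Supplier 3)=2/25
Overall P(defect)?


P(B) = Σ P(B|Aᵢ)×P(Aᵢ)
  13/100×1/2 = 13/200
  3/20×29/86 = 87/1720
  2/25×7/43 = 14/1075
Sum = 553/4300

P(defect) = 553/4300 ≈ 12.86%


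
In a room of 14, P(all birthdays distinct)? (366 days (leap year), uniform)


P(all different) = Π(366-i)/366 for i=0..13
= (366/366)×(365/366)×...×(353/366)
= 0.777440

P ≈ 0.7774 ≈ 77.74%


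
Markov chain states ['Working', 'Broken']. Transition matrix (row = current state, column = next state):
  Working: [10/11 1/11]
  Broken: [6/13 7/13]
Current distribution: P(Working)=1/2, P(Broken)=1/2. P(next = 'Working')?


P(next=Working) = Σᵢ P(now=i)×P(i→Working)
= 1/2×10/11 + 1/2×6/13
= 5/11 + 3/13 = 98/143

P = 98/143 ≈ 0.6853


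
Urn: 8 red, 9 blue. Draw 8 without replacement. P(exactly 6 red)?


Hypergeometric: C(8,6)×C(9,2)/C(17,8)
= 28×36/24310 = 504/12155

P(X=6) = 504/12155 ≈ 4.15%


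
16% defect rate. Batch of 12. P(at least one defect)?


P(all good) = (21/25)^12 = 7355827511386641/59604644775390625
P(≥1 defect) = 52248817264003984/59604644775390625

P = 52248817264003984/59604644775390625 ≈ 87.66%


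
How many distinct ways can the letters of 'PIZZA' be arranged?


Letters: 5, freq: {'P': 1, 'I': 1, 'Z': 2, 'A': 1}
5!/(1!×1!×2!×1!) = 120/2 = 60

60


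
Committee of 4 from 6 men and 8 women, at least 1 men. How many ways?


Count by #men:
  1M,3W: C(6,1)×C(8,3)=336
  2M,2W: C(6,2)×C(8,2)=420
  3M,1W: C(6,3)×C(8,1)=160
  4M,0W: C(6,4)×C(8,0)=15
Total = 931

931


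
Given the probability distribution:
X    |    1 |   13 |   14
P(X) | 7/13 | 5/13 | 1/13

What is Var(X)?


E[X] = 86/13
E[X²] = 1048/13
Var(X) = E[X²] - (E[X])² = 1048/13 - 7396/169 = 6228/169

Var(X) = 6228/169 ≈ 36.8521


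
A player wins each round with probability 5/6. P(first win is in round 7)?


Geometric: P(X=7) = (1-p)^(k-1)×p = (1/6)^6×5/6 = 5/279936

P(X=7) = 5/279936 ≈ 0.00%


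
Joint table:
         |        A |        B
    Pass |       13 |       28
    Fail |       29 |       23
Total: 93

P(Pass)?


P(Pass) = (13+28)/93 = 41/93

P(Pass) = 41/93 ≈ 44.09%


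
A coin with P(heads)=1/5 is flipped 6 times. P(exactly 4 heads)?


Binomial: P(X=4) = C(6,4)×p^4×(1-p)^2
= 15 × 1/625 × 16/25 = 48/3125

P(X=4) = 48/3125 ≈ 1.54%


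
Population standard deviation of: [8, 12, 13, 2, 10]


Mean = 45/5 = 9
  (8-9)²=1
  (12-9)²=9
  (13-9)²=16
  (2-9)²=49
  (10-9)²=1
Σ(x-μ)² = 76
σ² = 76/5

σ = √(76/5) ≈ 3.8987


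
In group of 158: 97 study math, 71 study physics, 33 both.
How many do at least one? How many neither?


|A∪B| = 97+71-33 = 135
Neither = 158-135 = 23

At least one: 135; Neither: 23
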